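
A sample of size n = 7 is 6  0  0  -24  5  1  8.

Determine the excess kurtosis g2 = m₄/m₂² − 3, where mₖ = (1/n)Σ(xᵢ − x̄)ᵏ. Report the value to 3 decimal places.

1.425

x̄ = -0.5714
Σ(xᵢ − x̄)² = 699.7143 ⇒ m₂ = 99.95918
Σ(xᵢ − x̄)⁴ = 309521.3936 ⇒ m₄ = 44217.34194
m₂² = 9991.83840
g2 = m₄/m₂² − 3 = 4.42535 − 3 ≈ 1.425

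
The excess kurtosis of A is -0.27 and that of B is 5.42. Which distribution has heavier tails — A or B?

B

Higher excess kurtosis ⇒ heavier tails relative to the normal distribution.
-0.27 vs 5.42: the larger is 5.42, so B has heavier tails. (B is leptokurtic — heavier-than-normal tails; the other is platykurtic.)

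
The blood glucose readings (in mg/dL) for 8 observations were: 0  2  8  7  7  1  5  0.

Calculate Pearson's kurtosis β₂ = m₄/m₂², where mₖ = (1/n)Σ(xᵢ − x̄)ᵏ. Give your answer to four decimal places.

1.2834

x̄ = 3.7500
Σ(xᵢ − x̄)² = 79.5000 ⇒ m₂ = 9.93750
Σ(xᵢ − x̄)⁴ = 1013.9063 ⇒ m₄ = 126.73828
m₂² = 98.75391
β₂ = m₄/m₂² = 126.73828 / 98.75391 ≈ 1.2834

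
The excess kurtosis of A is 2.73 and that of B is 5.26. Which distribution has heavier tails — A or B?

Higher excess kurtosis ⇒ heavier tails relative to the normal distribution.
2.73 vs 5.26: the larger is 5.26, so B has heavier tails.

B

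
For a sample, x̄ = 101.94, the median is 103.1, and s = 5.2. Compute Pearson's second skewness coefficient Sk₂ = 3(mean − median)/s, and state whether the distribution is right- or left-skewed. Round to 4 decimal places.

Sk₂ = 3(101.94 − 103.1) / 5.2 = 3 × -1.1600 / 5.2
    = -3.4800 / 5.2 ≈ -0.6692
Sk₂ < 0 ⇒ mean < median ⇒ left-skewed (negative skew).

-0.6692, left-skewed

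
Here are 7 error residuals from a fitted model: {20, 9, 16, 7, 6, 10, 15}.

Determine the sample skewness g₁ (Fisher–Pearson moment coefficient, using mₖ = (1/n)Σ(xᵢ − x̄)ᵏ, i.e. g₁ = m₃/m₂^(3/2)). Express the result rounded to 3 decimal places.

0.378

x̄ = (20 + 9 + 16 + 7 + 6 + 10 + 15) / 7 = 11.8571
deviations (xᵢ − x̄): 8.1429, -2.8571, 4.1429, -4.8571, -5.8571, -1.8571, 3.1429
Σ(xᵢ − x̄)² = 162.8571 ⇒ m₂ = 162.8571/7 = 23.26531
Σ(xᵢ − x̄)³ = 296.8163 ⇒ m₃ = 296.8163/7 = 42.40233
m₂^(3/2) = 23.26531^(1.5) = 112.21816
g₁ = m₃ / m₂^(3/2) = 42.40233 / 112.21816 ≈ 0.378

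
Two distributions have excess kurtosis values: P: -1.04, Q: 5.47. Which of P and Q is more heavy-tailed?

Q

Higher excess kurtosis ⇒ heavier tails relative to the normal distribution.
-1.04 vs 5.47: the larger is 5.47, so Q has heavier tails. (Q is leptokurtic — heavier-than-normal tails; the other is platykurtic.)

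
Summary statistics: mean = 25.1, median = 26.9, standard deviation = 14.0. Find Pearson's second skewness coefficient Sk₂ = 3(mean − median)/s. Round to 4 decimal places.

-0.3857

Sk₂ = 3(25.1 − 26.9) / 14.0 = 3 × -1.8000 / 14.0
    = -5.4000 / 14.0 ≈ -0.3857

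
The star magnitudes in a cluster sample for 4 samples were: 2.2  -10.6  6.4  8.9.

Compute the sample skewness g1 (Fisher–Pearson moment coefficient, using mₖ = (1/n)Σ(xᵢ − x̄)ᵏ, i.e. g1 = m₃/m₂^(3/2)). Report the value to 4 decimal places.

-0.8274

x̄ = (2.2 - 10.6 + 6.4 + 8.9) / 4 = 1.7250
deviations (xᵢ − x̄): 0.4750, -12.3250, 4.6750, 7.1750
Σ(xᵢ − x̄)² = 225.4675 ⇒ m₂ = 225.4675/4 = 56.36687
Σ(xᵢ − x̄)³ = -1400.5811 ⇒ m₃ = -1400.5811/4 = -350.14528
m₂^(3/2) = 56.36687^(1.5) = 423.19053
g1 = m₃ / m₂^(3/2) = -350.14528 / 423.19053 ≈ -0.8274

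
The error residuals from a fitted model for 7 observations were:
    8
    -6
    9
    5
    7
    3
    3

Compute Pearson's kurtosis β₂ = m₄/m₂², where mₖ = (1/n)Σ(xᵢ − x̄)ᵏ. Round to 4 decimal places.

3.4250

x̄ = 4.1429
Σ(xᵢ − x̄)² = 152.8571 ⇒ m₂ = 21.83673
Σ(xᵢ − x̄)⁴ = 11432.2974 ⇒ m₄ = 1633.18534
m₂² = 476.84298
β₂ = m₄/m₂² = 1633.18534 / 476.84298 ≈ 3.4250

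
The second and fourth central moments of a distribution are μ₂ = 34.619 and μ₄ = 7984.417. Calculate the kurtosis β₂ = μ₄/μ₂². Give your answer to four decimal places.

μ₂² = 34.619² = 1198.47516
μ₄/μ₂² = 7984.417 / 1198.47516 = 6.66215
β₂ ≈ 6.6621

6.6621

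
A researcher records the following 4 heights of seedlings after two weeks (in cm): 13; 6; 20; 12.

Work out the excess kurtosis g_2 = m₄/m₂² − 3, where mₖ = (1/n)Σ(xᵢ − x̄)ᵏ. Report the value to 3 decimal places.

x̄ = 12.7500
Σ(xᵢ − x̄)² = 98.7500 ⇒ m₂ = 24.68750
Σ(xᵢ − x̄)⁴ = 4839.0781 ⇒ m₄ = 1209.76953
m₂² = 609.47266
g_2 = m₄/m₂² − 3 = 1.98494 − 3 ≈ -1.015

-1.015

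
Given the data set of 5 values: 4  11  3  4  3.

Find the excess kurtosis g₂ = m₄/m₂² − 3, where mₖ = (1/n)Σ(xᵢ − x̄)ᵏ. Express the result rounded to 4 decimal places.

0.1427

x̄ = 5.0000
Σ(xᵢ − x̄)² = 46.0000 ⇒ m₂ = 9.20000
Σ(xᵢ − x̄)⁴ = 1330.0000 ⇒ m₄ = 266.00000
m₂² = 84.64000
g₂ = m₄/m₂² − 3 = 3.14272 − 3 ≈ 0.1427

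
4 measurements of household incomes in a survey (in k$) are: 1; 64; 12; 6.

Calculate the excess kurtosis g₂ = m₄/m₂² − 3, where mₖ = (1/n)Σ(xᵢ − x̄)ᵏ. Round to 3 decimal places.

x̄ = 20.7500
Σ(xᵢ − x̄)² = 2554.7500 ⇒ m₂ = 638.68750
Σ(xᵢ − x̄)⁴ = 3704348.0781 ⇒ m₄ = 926087.01953
m₂² = 407921.72266
g₂ = m₄/m₂² − 3 = 2.27026 − 3 ≈ -0.730

-0.730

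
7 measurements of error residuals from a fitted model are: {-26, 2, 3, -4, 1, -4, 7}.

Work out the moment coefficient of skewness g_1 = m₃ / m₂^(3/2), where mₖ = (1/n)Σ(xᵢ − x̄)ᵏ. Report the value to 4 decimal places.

-1.5117

x̄ = (-26 + 2 + 3 - 4 + 1 - 4 + 7) / 7 = -3.0000
deviations (xᵢ − x̄): -23.0000, 5.0000, 6.0000, -1.0000, 4.0000, -1.0000, 10.0000
Σ(xᵢ − x̄)² = 708.0000 ⇒ m₂ = 708.0000/7 = 101.14286
Σ(xᵢ − x̄)³ = -10764.0000 ⇒ m₃ = -10764.0000/7 = -1537.71429
m₂^(3/2) = 101.14286^(1.5) = 1017.19174
g_1 = m₃ / m₂^(3/2) = -1537.71429 / 1017.19174 ≈ -1.5117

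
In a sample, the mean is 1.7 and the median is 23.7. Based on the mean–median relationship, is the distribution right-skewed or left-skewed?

mean − median = 1.7 − 23.7 = -22.0
mean < median ⇒ the longer tail is on the left ⇒ left-skewed (negatively skewed).

left-skewed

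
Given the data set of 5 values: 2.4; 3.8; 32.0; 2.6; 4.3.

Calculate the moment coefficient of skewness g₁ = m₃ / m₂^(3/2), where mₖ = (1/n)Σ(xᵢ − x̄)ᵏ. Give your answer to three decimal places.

1.486

x̄ = (2.4 + 3.8 + 32.0 + 2.6 + 4.3) / 5 = 9.0200
deviations (xᵢ − x̄): -6.6200, -5.2200, 22.9800, -6.4200, -4.7200
Σ(xᵢ − x̄)² = 662.6480 ⇒ m₂ = 662.6480/5 = 132.52960
Σ(xᵢ − x̄)³ = 11333.1701 ⇒ m₃ = 11333.1701/5 = 2266.63402
m₂^(3/2) = 132.52960^(1.5) = 1525.70065
g₁ = m₃ / m₂^(3/2) = 2266.63402 / 1525.70065 ≈ 1.486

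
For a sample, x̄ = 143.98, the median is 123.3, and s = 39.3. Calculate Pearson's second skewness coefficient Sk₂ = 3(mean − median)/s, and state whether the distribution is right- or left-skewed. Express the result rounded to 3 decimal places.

1.579, right-skewed

Sk₂ = 3(143.98 − 123.3) / 39.3 = 3 × 20.6800 / 39.3
    = 62.0400 / 39.3 ≈ 1.579
Sk₂ > 0 ⇒ mean > median ⇒ right-skewed (positive skew).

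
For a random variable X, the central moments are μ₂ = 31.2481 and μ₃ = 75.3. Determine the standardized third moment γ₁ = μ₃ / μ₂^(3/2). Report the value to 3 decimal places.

0.431

σ = √μ₂ = √31.2481 = 5.59000
σ³ = μ₂^(3/2) = 174.67688
γ₁ = μ₃/σ³ = 75.3 / 174.67688 ≈ 0.431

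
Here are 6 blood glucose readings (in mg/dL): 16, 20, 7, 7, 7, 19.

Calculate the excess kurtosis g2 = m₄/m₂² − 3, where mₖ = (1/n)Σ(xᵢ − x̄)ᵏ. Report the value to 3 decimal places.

x̄ = 12.6667
Σ(xᵢ − x̄)² = 201.3333 ⇒ m₂ = 33.55556
Σ(xᵢ − x̄)⁴ = 7717.7778 ⇒ m₄ = 1286.29630
m₂² = 1125.97531
g2 = m₄/m₂² − 3 = 1.14238 − 3 ≈ -1.858

-1.858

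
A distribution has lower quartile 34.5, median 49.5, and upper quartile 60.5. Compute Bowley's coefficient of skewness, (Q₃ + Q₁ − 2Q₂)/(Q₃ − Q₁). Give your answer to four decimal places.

numerator: Q₃ + Q₁ − 2Q₂ = 60.5 + 34.5 − 2×49.5 = -4.0000
denominator: Q₃ − Q₁ = 60.5 − 34.5 = 26.0000
Bowley skewness = -4.0000 / 26.0000 ≈ -0.1538

-0.1538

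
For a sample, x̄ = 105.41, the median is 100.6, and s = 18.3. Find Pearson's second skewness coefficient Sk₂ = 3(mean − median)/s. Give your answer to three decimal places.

0.789

Sk₂ = 3(105.41 − 100.6) / 18.3 = 3 × 4.8100 / 18.3
    = 14.4300 / 18.3 ≈ 0.789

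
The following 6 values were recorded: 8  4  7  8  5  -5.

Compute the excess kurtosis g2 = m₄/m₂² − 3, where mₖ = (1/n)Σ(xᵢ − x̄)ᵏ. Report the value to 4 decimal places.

x̄ = 4.5000
Σ(xᵢ − x̄)² = 121.5000 ⇒ m₂ = 20.25000
Σ(xᵢ − x̄)⁴ = 8484.3750 ⇒ m₄ = 1414.06250
m₂² = 410.06250
g2 = m₄/m₂² − 3 = 3.44841 − 3 ≈ 0.4484

0.4484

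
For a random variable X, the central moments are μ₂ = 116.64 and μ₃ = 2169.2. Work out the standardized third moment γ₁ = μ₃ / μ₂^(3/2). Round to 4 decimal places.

1.7220

σ = √μ₂ = √116.64 = 10.80000
σ³ = μ₂^(3/2) = 1259.71200
γ₁ = μ₃/σ³ = 2169.2 / 1259.71200 ≈ 1.7220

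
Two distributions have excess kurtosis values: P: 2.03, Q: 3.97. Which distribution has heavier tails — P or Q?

Q

Higher excess kurtosis ⇒ heavier tails relative to the normal distribution.
2.03 vs 3.97: the larger is 3.97, so Q has heavier tails.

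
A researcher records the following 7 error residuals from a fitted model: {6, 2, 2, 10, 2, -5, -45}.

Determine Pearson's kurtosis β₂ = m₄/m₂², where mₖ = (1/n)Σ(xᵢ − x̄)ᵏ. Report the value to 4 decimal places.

4.6299

x̄ = -4.0000
Σ(xᵢ − x̄)² = 2086.0000 ⇒ m₂ = 298.00000
Σ(xᵢ − x̄)⁴ = 2878066.0000 ⇒ m₄ = 411152.28571
m₂² = 88804.00000
β₂ = m₄/m₂² = 411152.28571 / 88804.00000 ≈ 4.6299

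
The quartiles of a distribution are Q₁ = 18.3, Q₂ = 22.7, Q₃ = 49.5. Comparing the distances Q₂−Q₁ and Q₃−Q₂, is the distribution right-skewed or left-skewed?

right-skewed

Q₂ − Q₁ = 4.4;  Q₃ − Q₂ = 26.8
Q₃ − Q₂ > Q₂ − Q₁ ⇒ the upper half is more spread out ⇒ right-skewed.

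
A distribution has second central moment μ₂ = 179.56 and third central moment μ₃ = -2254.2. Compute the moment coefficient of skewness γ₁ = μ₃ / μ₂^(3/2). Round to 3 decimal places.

σ = √μ₂ = √179.56 = 13.40000
σ³ = μ₂^(3/2) = 2406.10400
γ₁ = μ₃/σ³ = -2254.2 / 2406.10400 ≈ -0.937

-0.937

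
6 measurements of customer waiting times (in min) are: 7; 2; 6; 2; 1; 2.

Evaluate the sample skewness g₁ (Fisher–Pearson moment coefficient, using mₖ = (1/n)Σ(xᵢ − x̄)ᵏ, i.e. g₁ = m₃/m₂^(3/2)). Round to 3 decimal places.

0.677

x̄ = (7 + 2 + 6 + 2 + 1 + 2) / 6 = 3.3333
deviations (xᵢ − x̄): 3.6667, -1.3333, 2.6667, -1.3333, -2.3333, -1.3333
Σ(xᵢ − x̄)² = 31.3333 ⇒ m₂ = 31.3333/6 = 5.22222
Σ(xᵢ − x̄)³ = 48.4444 ⇒ m₃ = 48.4444/6 = 8.07407
m₂^(3/2) = 5.22222^(1.5) = 11.93392
g₁ = m₃ / m₂^(3/2) = 8.07407 / 11.93392 ≈ 0.677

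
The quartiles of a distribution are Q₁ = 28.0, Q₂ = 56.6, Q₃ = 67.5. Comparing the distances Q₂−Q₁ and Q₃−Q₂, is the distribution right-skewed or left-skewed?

Q₂ − Q₁ = 28.6;  Q₃ − Q₂ = 10.9
Q₂ − Q₁ > Q₃ − Q₂ ⇒ the lower half is more spread out ⇒ left-skewed.

left-skewed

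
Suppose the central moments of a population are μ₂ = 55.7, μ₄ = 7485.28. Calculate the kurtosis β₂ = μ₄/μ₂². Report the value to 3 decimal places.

μ₂² = 55.7² = 3102.49000
μ₄/μ₂² = 7485.28 / 3102.49000 = 2.41267
β₂ ≈ 2.413

2.413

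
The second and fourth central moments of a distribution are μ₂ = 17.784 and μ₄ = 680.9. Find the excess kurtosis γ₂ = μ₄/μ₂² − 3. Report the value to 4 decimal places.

μ₂² = 17.784² = 316.27066
μ₄/μ₂² = 680.9 / 316.27066 = 2.15290
γ₂ = 2.15290 − 3 ≈ -0.8471

-0.8471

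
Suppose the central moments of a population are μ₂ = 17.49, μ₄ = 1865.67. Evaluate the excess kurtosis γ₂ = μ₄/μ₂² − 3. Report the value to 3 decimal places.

μ₂² = 17.49² = 305.90010
μ₄/μ₂² = 1865.67 / 305.90010 = 6.09895
γ₂ = 6.09895 − 3 ≈ 3.099

3.099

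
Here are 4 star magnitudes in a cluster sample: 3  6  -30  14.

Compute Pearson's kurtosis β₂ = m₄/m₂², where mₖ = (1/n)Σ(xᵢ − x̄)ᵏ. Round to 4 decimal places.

2.2057

x̄ = -1.7500
Σ(xᵢ − x̄)² = 1128.7500 ⇒ m₂ = 282.18750
Σ(xᵢ − x̄)⁴ = 702555.3281 ⇒ m₄ = 175638.83203
m₂² = 79629.78516
β₂ = m₄/m₂² = 175638.83203 / 79629.78516 ≈ 2.2057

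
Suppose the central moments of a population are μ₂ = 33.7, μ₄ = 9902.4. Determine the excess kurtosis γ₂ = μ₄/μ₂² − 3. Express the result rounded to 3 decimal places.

μ₂² = 33.7² = 1135.69000
μ₄/μ₂² = 9902.4 / 1135.69000 = 8.71928
γ₂ = 8.71928 − 3 ≈ 5.719

5.719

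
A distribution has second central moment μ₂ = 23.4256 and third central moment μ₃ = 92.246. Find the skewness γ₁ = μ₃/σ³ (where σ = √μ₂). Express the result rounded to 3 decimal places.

0.814

σ = √μ₂ = √23.4256 = 4.84000
σ³ = μ₂^(3/2) = 113.37990
γ₁ = μ₃/σ³ = 92.246 / 113.37990 ≈ 0.814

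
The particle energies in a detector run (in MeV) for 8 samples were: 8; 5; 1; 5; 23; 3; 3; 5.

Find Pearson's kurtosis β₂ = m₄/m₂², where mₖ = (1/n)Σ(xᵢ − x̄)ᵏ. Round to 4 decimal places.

5.1959

x̄ = 6.6250
Σ(xᵢ − x̄)² = 335.8750 ⇒ m₂ = 41.98438
Σ(xᵢ − x̄)⁴ = 73270.3691 ⇒ m₄ = 9158.79614
m₂² = 1762.68774
β₂ = m₄/m₂² = 9158.79614 / 1762.68774 ≈ 5.1959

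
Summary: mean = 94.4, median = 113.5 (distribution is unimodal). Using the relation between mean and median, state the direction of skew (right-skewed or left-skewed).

mean − median = 94.4 − 113.5 = -19.1
mean < median ⇒ the longer tail is on the left ⇒ left-skewed (negatively skewed).

left-skewed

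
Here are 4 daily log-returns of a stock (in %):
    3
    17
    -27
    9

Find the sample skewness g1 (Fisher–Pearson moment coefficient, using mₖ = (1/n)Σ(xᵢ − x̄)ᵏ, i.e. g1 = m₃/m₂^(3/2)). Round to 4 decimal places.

x̄ = (3 + 17 - 27 + 9) / 4 = 0.5000
deviations (xᵢ − x̄): 2.5000, 16.5000, -27.5000, 8.5000
Σ(xᵢ − x̄)² = 1107.0000 ⇒ m₂ = 1107.0000/4 = 276.75000
Σ(xᵢ − x̄)³ = -15675.0000 ⇒ m₃ = -15675.0000/4 = -3918.75000
m₂^(3/2) = 276.75000^(1.5) = 4603.95897
g1 = m₃ / m₂^(3/2) = -3918.75000 / 4603.95897 ≈ -0.8512

-0.8512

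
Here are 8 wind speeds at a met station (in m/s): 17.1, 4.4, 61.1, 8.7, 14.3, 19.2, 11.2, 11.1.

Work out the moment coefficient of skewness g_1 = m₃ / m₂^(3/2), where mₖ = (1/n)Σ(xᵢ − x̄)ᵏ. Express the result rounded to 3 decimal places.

1.963

x̄ = (17.1 + 4.4 + 61.1 + 8.7 + 14.3 + 19.2 + 11.2 + 11.1) / 8 = 18.3875
deviations (xᵢ − x̄): -1.2875, -13.9875, 42.7125, -9.6875, -4.0875, 0.8125, -7.1875, -7.2875
Σ(xᵢ − x̄)² = 2237.6488 ⇒ m₂ = 2237.6488/8 = 279.70609
Σ(xᵢ − x̄)³ = 73448.8508 ⇒ m₃ = 73448.8508/8 = 9181.10636
m₂^(3/2) = 279.70609^(1.5) = 4677.92110
g_1 = m₃ / m₂^(3/2) = 9181.10636 / 4677.92110 ≈ 1.963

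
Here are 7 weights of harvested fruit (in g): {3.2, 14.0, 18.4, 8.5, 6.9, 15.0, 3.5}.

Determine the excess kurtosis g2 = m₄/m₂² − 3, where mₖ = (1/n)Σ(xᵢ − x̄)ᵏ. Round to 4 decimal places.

-1.4512

x̄ = 9.9286
Σ(xᵢ − x̄)² = 211.8743 ⇒ m₂ = 30.26776
Σ(xᵢ − x̄)⁴ = 9932.3808 ⇒ m₄ = 1418.91154
m₂² = 916.13700
g2 = m₄/m₂² − 3 = 1.54880 − 3 ≈ -1.4512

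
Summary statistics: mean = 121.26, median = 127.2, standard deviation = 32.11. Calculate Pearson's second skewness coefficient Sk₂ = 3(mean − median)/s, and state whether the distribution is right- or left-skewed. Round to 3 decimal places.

-0.555, left-skewed

Sk₂ = 3(121.26 − 127.2) / 32.11 = 3 × -5.9400 / 32.11
    = -17.8200 / 32.11 ≈ -0.555
Sk₂ < 0 ⇒ mean < median ⇒ left-skewed (negative skew).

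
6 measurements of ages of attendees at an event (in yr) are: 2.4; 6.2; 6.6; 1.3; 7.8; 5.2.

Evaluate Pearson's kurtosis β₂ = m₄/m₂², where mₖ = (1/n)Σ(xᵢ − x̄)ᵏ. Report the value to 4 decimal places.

x̄ = 4.9167
Σ(xᵢ − x̄)² = 32.2883 ⇒ m₂ = 5.38139
Σ(xᵢ − x̄)⁴ = 291.0726 ⇒ m₄ = 48.51211
m₂² = 28.95935
β₂ = m₄/m₂² = 48.51211 / 28.95935 ≈ 1.6752

1.6752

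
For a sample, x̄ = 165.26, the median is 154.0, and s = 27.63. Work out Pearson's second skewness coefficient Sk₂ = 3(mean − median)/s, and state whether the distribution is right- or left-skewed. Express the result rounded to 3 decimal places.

Sk₂ = 3(165.26 − 154.0) / 27.63 = 3 × 11.2600 / 27.63
    = 33.7800 / 27.63 ≈ 1.223
Sk₂ > 0 ⇒ mean > median ⇒ right-skewed (positive skew).

1.223, right-skewed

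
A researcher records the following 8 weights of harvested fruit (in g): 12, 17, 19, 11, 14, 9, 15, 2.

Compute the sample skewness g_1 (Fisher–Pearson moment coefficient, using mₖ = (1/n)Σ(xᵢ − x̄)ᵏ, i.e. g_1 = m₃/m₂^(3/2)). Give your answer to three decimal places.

-0.769

x̄ = (12 + 17 + 19 + 11 + 14 + 9 + 15 + 2) / 8 = 12.3750
deviations (xᵢ − x̄): -0.3750, 4.6250, 6.6250, -1.3750, 1.6250, -3.3750, 2.6250, -10.3750
Σ(xᵢ − x̄)² = 195.8750 ⇒ m₂ = 195.8750/8 = 24.48438
Σ(xᵢ − x̄)³ = -745.7813 ⇒ m₃ = -745.7813/8 = -93.22266
m₂^(3/2) = 24.48438^(1.5) = 121.15282
g_1 = m₃ / m₂^(3/2) = -93.22266 / 121.15282 ≈ -0.769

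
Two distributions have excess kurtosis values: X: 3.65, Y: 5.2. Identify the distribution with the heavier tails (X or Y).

Y

Higher excess kurtosis ⇒ heavier tails relative to the normal distribution.
3.65 vs 5.2: the larger is 5.2, so Y has heavier tails.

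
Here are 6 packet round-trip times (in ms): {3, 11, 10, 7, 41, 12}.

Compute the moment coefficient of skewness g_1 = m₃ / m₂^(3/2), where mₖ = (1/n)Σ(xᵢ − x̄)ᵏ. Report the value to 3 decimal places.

1.552

x̄ = (3 + 11 + 10 + 7 + 41 + 12) / 6 = 14.0000
deviations (xᵢ − x̄): -11.0000, -3.0000, -4.0000, -7.0000, 27.0000, -2.0000
Σ(xᵢ − x̄)² = 928.0000 ⇒ m₂ = 928.0000/6 = 154.66667
Σ(xᵢ − x̄)³ = 17910.0000 ⇒ m₃ = 17910.0000/6 = 2985.00000
m₂^(3/2) = 154.66667^(1.5) = 1923.51284
g_1 = m₃ / m₂^(3/2) = 2985.00000 / 1923.51284 ≈ 1.552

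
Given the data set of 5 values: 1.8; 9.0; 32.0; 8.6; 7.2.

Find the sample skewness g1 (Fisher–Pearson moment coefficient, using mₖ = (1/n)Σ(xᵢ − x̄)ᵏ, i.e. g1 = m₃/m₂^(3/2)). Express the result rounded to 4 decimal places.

x̄ = (1.8 + 9.0 + 32.0 + 8.6 + 7.2) / 5 = 11.7200
deviations (xᵢ − x̄): -9.9200, -2.7200, 20.2800, -3.1200, -4.5200
Σ(xᵢ − x̄)² = 547.2480 ⇒ m₂ = 547.2480/5 = 109.44960
Σ(xᵢ − x̄)³ = 7221.6941 ⇒ m₃ = 7221.6941/5 = 1444.33882
m₂^(3/2) = 109.44960^(1.5) = 1145.04161
g1 = m₃ / m₂^(3/2) = 1444.33882 / 1145.04161 ≈ 1.2614

1.2614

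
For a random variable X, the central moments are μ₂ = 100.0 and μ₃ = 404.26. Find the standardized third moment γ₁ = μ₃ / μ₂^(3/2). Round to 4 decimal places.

σ = √μ₂ = √100.0 = 10.00000
σ³ = μ₂^(3/2) = 1000.00000
γ₁ = μ₃/σ³ = 404.26 / 1000.00000 ≈ 0.4043

0.4043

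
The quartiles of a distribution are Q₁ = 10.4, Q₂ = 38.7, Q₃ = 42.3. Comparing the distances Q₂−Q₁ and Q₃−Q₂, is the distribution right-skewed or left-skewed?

left-skewed

Q₂ − Q₁ = 28.3;  Q₃ − Q₂ = 3.6
Q₂ − Q₁ > Q₃ − Q₂ ⇒ the lower half is more spread out ⇒ left-skewed.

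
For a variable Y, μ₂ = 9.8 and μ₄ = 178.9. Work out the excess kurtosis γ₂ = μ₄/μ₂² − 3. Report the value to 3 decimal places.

μ₂² = 9.8² = 96.04000
μ₄/μ₂² = 178.9 / 96.04000 = 1.86277
γ₂ = 1.86277 − 3 ≈ -1.137

-1.137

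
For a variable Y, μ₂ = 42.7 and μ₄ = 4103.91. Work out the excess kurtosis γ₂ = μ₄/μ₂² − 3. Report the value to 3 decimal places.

-0.749

μ₂² = 42.7² = 1823.29000
μ₄/μ₂² = 4103.91 / 1823.29000 = 2.25083
γ₂ = 2.25083 − 3 ≈ -0.749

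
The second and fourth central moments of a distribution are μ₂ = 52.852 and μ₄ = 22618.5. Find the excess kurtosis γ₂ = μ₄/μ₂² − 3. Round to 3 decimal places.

5.097

μ₂² = 52.852² = 2793.33390
μ₄/μ₂² = 22618.5 / 2793.33390 = 8.09731
γ₂ = 8.09731 − 3 ≈ 5.097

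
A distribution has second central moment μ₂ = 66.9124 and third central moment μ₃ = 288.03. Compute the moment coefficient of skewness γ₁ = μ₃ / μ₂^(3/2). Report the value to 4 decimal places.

σ = √μ₂ = √66.9124 = 8.18000
σ³ = μ₂^(3/2) = 547.34343
γ₁ = μ₃/σ³ = 288.03 / 547.34343 ≈ 0.5262

0.5262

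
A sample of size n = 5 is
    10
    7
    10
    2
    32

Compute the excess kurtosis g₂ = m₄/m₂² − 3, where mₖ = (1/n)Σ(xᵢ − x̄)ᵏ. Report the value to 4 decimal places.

x̄ = 12.2000
Σ(xᵢ − x̄)² = 532.8000 ⇒ m₂ = 106.56000
Σ(xᵢ − x̄)⁴ = 165297.6960 ⇒ m₄ = 33059.53920
m₂² = 11355.03360
g₂ = m₄/m₂² − 3 = 2.91144 − 3 ≈ -0.0886

-0.0886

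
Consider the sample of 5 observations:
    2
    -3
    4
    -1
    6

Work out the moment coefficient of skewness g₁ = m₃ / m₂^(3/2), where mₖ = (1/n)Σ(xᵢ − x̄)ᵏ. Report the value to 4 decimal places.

-0.0913

x̄ = (2 - 3 + 4 - 1 + 6) / 5 = 1.6000
deviations (xᵢ − x̄): 0.4000, -4.6000, 2.4000, -2.6000, 4.4000
Σ(xᵢ − x̄)² = 53.2000 ⇒ m₂ = 53.2000/5 = 10.64000
Σ(xᵢ − x̄)³ = -15.8400 ⇒ m₃ = -15.8400/5 = -3.16800
m₂^(3/2) = 10.64000^(1.5) = 34.70663
g₁ = m₃ / m₂^(3/2) = -3.16800 / 34.70663 ≈ -0.0913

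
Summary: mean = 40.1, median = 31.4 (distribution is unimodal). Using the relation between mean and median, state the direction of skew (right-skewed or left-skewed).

right-skewed

mean − median = 40.1 − 31.4 = 8.7
mean > median ⇒ the longer tail is on the right ⇒ right-skewed (positively skewed).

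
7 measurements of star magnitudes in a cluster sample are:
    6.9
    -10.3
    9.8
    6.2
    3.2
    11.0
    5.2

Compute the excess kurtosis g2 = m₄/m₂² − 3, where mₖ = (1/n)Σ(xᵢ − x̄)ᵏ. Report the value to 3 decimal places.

x̄ = 4.5714
Σ(xᵢ − x̄)² = 300.1743 ⇒ m₂ = 42.88204
Σ(xᵢ − x̄)⁴ = 51406.8497 ⇒ m₄ = 7343.83567
m₂² = 1838.86942
g2 = m₄/m₂² − 3 = 3.99367 − 3 ≈ 0.994

0.994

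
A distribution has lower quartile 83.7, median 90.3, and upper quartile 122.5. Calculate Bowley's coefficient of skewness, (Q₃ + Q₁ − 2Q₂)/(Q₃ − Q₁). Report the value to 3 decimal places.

0.660

numerator: Q₃ + Q₁ − 2Q₂ = 122.5 + 83.7 − 2×90.3 = 25.6000
denominator: Q₃ − Q₁ = 122.5 − 83.7 = 38.8000
Bowley skewness = 25.6000 / 38.8000 ≈ 0.660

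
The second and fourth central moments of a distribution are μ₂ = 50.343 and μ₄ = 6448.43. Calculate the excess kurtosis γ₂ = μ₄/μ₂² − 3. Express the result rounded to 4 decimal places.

-0.4557

μ₂² = 50.343² = 2534.41765
μ₄/μ₂² = 6448.43 / 2534.41765 = 2.54434
γ₂ = 2.54434 − 3 ≈ -0.4557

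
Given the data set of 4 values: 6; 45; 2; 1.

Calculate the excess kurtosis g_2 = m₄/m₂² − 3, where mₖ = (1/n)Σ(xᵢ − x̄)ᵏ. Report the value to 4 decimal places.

-0.6960

x̄ = 13.5000
Σ(xᵢ − x̄)² = 1337.0000 ⇒ m₂ = 334.25000
Σ(xᵢ − x̄)⁴ = 1029628.2500 ⇒ m₄ = 257407.06250
m₂² = 111723.06250
g_2 = m₄/m₂² − 3 = 2.30397 − 3 ≈ -0.6960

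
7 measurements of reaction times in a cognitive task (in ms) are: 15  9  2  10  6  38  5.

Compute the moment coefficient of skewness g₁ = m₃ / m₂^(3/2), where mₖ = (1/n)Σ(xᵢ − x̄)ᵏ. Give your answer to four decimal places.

1.5765

x̄ = (15 + 9 + 2 + 10 + 6 + 38 + 5) / 7 = 12.1429
deviations (xᵢ − x̄): 2.8571, -3.1429, -10.1429, -2.1429, -6.1429, 25.8571, -7.1429
Σ(xᵢ − x̄)² = 882.8571 ⇒ m₂ = 882.8571/7 = 126.12245
Σ(xᵢ − x̄)³ = 15630.6122 ⇒ m₃ = 15630.6122/7 = 2232.94461
m₂^(3/2) = 126.12245^(1.5) = 1416.40872
g₁ = m₃ / m₂^(3/2) = 2232.94461 / 1416.40872 ≈ 1.5765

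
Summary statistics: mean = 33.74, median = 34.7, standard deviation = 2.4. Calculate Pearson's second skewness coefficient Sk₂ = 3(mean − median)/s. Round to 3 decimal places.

-1.200

Sk₂ = 3(33.74 − 34.7) / 2.4 = 3 × -0.9600 / 2.4
    = -2.8800 / 2.4 ≈ -1.200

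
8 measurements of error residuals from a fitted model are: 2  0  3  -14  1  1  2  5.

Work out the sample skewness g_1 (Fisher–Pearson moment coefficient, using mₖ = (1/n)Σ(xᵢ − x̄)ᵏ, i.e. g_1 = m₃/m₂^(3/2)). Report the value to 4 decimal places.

x̄ = (2 + 0 + 3 - 14 + 1 + 1 + 2 + 5) / 8 = 0.0000
deviations (xᵢ − x̄): 2.0000, 0.0000, 3.0000, -14.0000, 1.0000, 1.0000, 2.0000, 5.0000
Σ(xᵢ − x̄)² = 240.0000 ⇒ m₂ = 240.0000/8 = 30.00000
Σ(xᵢ − x̄)³ = -2574.0000 ⇒ m₃ = -2574.0000/8 = -321.75000
m₂^(3/2) = 30.00000^(1.5) = 164.31677
g_1 = m₃ / m₂^(3/2) = -321.75000 / 164.31677 ≈ -1.9581

-1.9581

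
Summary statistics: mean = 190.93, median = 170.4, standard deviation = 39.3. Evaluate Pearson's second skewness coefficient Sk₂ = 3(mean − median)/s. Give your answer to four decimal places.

1.5672

Sk₂ = 3(190.93 − 170.4) / 39.3 = 3 × 20.5300 / 39.3
    = 61.5900 / 39.3 ≈ 1.5672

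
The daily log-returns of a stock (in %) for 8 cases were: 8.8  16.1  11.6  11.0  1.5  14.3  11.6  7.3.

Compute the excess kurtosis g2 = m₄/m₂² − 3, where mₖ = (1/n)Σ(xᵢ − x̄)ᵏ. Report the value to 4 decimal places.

-0.0593

x̄ = 10.2750
Σ(xᵢ − x̄)² = 142.1950 ⇒ m₂ = 17.77438
Σ(xᵢ − x̄)⁴ = 7432.3514 ⇒ m₄ = 929.04393
m₂² = 315.92841
g2 = m₄/m₂² − 3 = 2.94068 − 3 ≈ -0.0593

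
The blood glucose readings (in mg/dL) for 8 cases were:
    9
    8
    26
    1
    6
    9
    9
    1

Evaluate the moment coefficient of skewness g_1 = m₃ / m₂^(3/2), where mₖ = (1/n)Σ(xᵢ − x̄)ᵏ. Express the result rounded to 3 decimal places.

x̄ = (9 + 8 + 26 + 1 + 6 + 9 + 9 + 1) / 8 = 8.6250
deviations (xᵢ − x̄): 0.3750, -0.6250, 17.3750, -7.6250, -2.6250, 0.3750, 0.3750, -7.6250
Σ(xᵢ − x̄)² = 425.8750 ⇒ m₂ = 425.8750/8 = 53.23438
Σ(xᵢ − x̄)³ = 4340.5313 ⇒ m₃ = 4340.5313/8 = 542.56641
m₂^(3/2) = 53.23438^(1.5) = 388.40807
g_1 = m₃ / m₂^(3/2) = 542.56641 / 388.40807 ≈ 1.397

1.397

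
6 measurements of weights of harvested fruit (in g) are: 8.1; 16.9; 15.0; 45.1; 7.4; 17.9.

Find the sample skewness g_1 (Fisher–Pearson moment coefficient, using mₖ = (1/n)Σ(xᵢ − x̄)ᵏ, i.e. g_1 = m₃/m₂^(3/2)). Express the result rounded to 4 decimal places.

1.3772

x̄ = (8.1 + 16.9 + 15.0 + 45.1 + 7.4 + 17.9) / 6 = 18.4000
deviations (xᵢ − x̄): -10.3000, -1.5000, -3.4000, 26.7000, -11.0000, -0.5000
Σ(xᵢ − x̄)² = 954.0400 ⇒ m₂ = 954.0400/6 = 159.00667
Σ(xᵢ − x̄)³ = 16567.6320 ⇒ m₃ = 16567.6320/6 = 2761.27200
m₂^(3/2) = 159.00667^(1.5) = 2005.03981
g_1 = m₃ / m₂^(3/2) = 2761.27200 / 2005.03981 ≈ 1.3772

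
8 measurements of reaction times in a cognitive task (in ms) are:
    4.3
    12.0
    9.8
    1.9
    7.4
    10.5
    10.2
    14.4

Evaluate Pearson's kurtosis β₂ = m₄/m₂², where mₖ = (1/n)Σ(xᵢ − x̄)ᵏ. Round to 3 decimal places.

x̄ = 8.8125
Σ(xᵢ − x̄)² = 117.2688 ⇒ m₂ = 14.65859
Σ(xᵢ − x̄)⁴ = 3792.4939 ⇒ m₄ = 474.06174
m₂² = 214.87437
β₂ = m₄/m₂² = 474.06174 / 214.87437 ≈ 2.206

2.206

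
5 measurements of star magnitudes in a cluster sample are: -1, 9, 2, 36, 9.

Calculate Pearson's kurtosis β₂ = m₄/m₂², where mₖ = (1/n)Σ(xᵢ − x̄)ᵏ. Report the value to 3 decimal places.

x̄ = 11.0000
Σ(xᵢ − x̄)² = 858.0000 ⇒ m₂ = 171.60000
Σ(xᵢ − x̄)⁴ = 417954.0000 ⇒ m₄ = 83590.80000
m₂² = 29446.56000
β₂ = m₄/m₂² = 83590.80000 / 29446.56000 ≈ 2.839

2.839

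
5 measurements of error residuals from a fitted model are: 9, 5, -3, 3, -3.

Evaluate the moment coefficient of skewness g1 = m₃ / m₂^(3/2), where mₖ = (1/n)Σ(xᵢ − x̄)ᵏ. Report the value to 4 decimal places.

0.1097

x̄ = (9 + 5 - 3 + 3 - 3) / 5 = 2.2000
deviations (xᵢ − x̄): 6.8000, 2.8000, -5.2000, 0.8000, -5.2000
Σ(xᵢ − x̄)² = 108.8000 ⇒ m₂ = 108.8000/5 = 21.76000
Σ(xᵢ − x̄)³ = 55.6800 ⇒ m₃ = 55.6800/5 = 11.13600
m₂^(3/2) = 21.76000^(1.5) = 101.50521
g1 = m₃ / m₂^(3/2) = 11.13600 / 101.50521 ≈ 0.1097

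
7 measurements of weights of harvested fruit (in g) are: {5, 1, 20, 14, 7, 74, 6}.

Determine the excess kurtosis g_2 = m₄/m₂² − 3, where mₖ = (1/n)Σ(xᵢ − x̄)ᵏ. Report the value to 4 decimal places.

1.6005

x̄ = 18.1429
Σ(xᵢ − x̄)² = 3878.8571 ⇒ m₂ = 554.12245
Σ(xᵢ − x̄)⁴ = 9888192.8280 ⇒ m₄ = 1412598.97543
m₂² = 307051.68846
g_2 = m₄/m₂² − 3 = 4.60053 − 3 ≈ 1.6005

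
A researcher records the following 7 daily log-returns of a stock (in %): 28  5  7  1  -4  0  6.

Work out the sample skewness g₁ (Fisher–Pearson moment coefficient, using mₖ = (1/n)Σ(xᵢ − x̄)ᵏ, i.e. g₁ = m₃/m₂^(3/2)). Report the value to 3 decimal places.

1.452

x̄ = (28 + 5 + 7 + 1 - 4 + 0 + 6) / 7 = 6.1429
deviations (xᵢ − x̄): 21.8571, -1.1429, 0.8571, -5.1429, -10.1429, -6.1429, -0.1429
Σ(xᵢ − x̄)² = 646.8571 ⇒ m₂ = 646.8571/7 = 92.40816
Σ(xᵢ − x̄)³ = 9029.7551 ⇒ m₃ = 9029.7551/7 = 1289.96501
m₂^(3/2) = 92.40816^(1.5) = 888.31196
g₁ = m₃ / m₂^(3/2) = 1289.96501 / 888.31196 ≈ 1.452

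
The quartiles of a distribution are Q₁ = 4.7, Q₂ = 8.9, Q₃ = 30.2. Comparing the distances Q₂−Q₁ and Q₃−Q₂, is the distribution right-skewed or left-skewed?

Q₂ − Q₁ = 4.2;  Q₃ − Q₂ = 21.3
Q₃ − Q₂ > Q₂ − Q₁ ⇒ the upper half is more spread out ⇒ right-skewed.

right-skewed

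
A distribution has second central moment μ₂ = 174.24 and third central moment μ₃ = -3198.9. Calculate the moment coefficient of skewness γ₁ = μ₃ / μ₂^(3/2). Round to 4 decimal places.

-1.3908

σ = √μ₂ = √174.24 = 13.20000
σ³ = μ₂^(3/2) = 2299.96800
γ₁ = μ₃/σ³ = -3198.9 / 2299.96800 ≈ -1.3908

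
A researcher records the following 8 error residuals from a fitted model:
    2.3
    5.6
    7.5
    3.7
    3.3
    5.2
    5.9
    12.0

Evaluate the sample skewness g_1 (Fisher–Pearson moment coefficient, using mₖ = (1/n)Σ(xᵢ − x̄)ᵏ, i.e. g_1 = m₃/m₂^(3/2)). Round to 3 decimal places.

1.075

x̄ = (2.3 + 5.6 + 7.5 + 3.7 + 3.3 + 5.2 + 5.9 + 12.0) / 8 = 5.6875
deviations (xᵢ − x̄): -3.3875, -0.0875, 1.8125, -1.9875, -2.3875, -0.4875, 0.2125, 6.3125
Σ(xᵢ − x̄)² = 64.5488 ⇒ m₂ = 64.5488/8 = 8.06859
Σ(xᵢ − x̄)³ = 197.0536 ⇒ m₃ = 197.0536/8 = 24.63170
m₂^(3/2) = 8.06859^(1.5) = 22.91906
g_1 = m₃ / m₂^(3/2) = 24.63170 / 22.91906 ≈ 1.075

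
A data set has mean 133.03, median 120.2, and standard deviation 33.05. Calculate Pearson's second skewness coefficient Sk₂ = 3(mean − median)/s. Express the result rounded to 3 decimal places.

1.165

Sk₂ = 3(133.03 − 120.2) / 33.05 = 3 × 12.8300 / 33.05
    = 38.4900 / 33.05 ≈ 1.165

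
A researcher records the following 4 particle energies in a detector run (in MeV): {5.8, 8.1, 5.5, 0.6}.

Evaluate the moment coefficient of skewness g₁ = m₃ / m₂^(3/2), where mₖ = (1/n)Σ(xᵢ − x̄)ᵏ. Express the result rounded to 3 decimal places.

x̄ = (5.8 + 8.1 + 5.5 + 0.6) / 4 = 5.0000
deviations (xᵢ − x̄): 0.8000, 3.1000, 0.5000, -4.4000
Σ(xᵢ − x̄)² = 29.8600 ⇒ m₂ = 29.8600/4 = 7.46500
Σ(xᵢ − x̄)³ = -54.7560 ⇒ m₃ = -54.7560/4 = -13.68900
m₂^(3/2) = 7.46500^(1.5) = 20.39599
g₁ = m₃ / m₂^(3/2) = -13.68900 / 20.39599 ≈ -0.671

-0.671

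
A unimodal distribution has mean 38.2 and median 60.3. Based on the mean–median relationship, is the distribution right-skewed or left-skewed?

mean − median = 38.2 − 60.3 = -22.1
mean < median ⇒ the longer tail is on the left ⇒ left-skewed (negatively skewed).

left-skewed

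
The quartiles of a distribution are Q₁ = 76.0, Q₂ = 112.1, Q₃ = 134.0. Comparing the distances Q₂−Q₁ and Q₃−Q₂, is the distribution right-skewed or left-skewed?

Q₂ − Q₁ = 36.1;  Q₃ − Q₂ = 21.9
Q₂ − Q₁ > Q₃ − Q₂ ⇒ the lower half is more spread out ⇒ left-skewed.

left-skewed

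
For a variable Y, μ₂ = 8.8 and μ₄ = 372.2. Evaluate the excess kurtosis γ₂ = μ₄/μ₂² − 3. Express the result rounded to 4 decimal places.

1.8063

μ₂² = 8.8² = 77.44000
μ₄/μ₂² = 372.2 / 77.44000 = 4.80630
γ₂ = 4.80630 − 3 ≈ 1.8063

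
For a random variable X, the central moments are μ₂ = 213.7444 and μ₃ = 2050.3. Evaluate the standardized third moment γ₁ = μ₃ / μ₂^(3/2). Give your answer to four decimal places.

σ = √μ₂ = √213.7444 = 14.62000
σ³ = μ₂^(3/2) = 3124.94313
γ₁ = μ₃/σ³ = 2050.3 / 3124.94313 ≈ 0.6561

0.6561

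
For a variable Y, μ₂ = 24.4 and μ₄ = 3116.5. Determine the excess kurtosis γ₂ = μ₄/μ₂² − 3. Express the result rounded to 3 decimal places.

μ₂² = 24.4² = 595.36000
μ₄/μ₂² = 3116.5 / 595.36000 = 5.23465
γ₂ = 5.23465 − 3 ≈ 2.235

2.235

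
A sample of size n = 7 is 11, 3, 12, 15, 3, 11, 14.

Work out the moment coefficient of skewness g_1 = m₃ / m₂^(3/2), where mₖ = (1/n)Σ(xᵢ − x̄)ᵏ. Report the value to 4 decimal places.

x̄ = (11 + 3 + 12 + 15 + 3 + 11 + 14) / 7 = 9.8571
deviations (xᵢ − x̄): 1.1429, -6.8571, 2.1429, 5.1429, -6.8571, 1.1429, 4.1429
Σ(xᵢ − x̄)² = 144.8571 ⇒ m₂ = 144.8571/7 = 20.69388
Σ(xᵢ − x̄)³ = -424.8980 ⇒ m₃ = -424.8980/7 = -60.69971
m₂^(3/2) = 20.69388^(1.5) = 94.13753
g_1 = m₃ / m₂^(3/2) = -60.69971 / 94.13753 ≈ -0.6448

-0.6448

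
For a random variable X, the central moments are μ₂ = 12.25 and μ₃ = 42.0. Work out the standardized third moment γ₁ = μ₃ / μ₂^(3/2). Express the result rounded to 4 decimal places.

σ = √μ₂ = √12.25 = 3.50000
σ³ = μ₂^(3/2) = 42.87500
γ₁ = μ₃/σ³ = 42.0 / 42.87500 ≈ 0.9796

0.9796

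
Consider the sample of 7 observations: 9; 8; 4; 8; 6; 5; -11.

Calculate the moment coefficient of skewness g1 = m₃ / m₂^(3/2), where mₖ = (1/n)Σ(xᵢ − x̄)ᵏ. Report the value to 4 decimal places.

-1.7622

x̄ = (9 + 8 + 4 + 8 + 6 + 5 - 11) / 7 = 4.1429
deviations (xᵢ − x̄): 4.8571, 3.8571, -0.1429, 3.8571, 1.8571, 0.8571, -15.1429
Σ(xᵢ − x̄)² = 286.8571 ⇒ m₂ = 286.8571/7 = 40.97959
Σ(xᵢ − x̄)³ = -3235.9592 ⇒ m₃ = -3235.9592/7 = -462.27988
m₂^(3/2) = 40.97959^(1.5) = 262.33210
g1 = m₃ / m₂^(3/2) = -462.27988 / 262.33210 ≈ -1.7622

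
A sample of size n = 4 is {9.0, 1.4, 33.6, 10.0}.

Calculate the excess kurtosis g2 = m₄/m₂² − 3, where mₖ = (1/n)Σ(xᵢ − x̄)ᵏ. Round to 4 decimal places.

-0.8196

x̄ = 13.5000
Σ(xᵢ − x̄)² = 582.9200 ⇒ m₂ = 145.73000
Σ(xᵢ − x̄)⁴ = 185220.0932 ⇒ m₄ = 46305.02330
m₂² = 21237.23290
g2 = m₄/m₂² − 3 = 2.18037 − 3 ≈ -0.8196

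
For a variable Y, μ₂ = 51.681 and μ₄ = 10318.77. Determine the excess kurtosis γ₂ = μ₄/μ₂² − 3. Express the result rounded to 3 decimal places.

0.863

μ₂² = 51.681² = 2670.92576
μ₄/μ₂² = 10318.77 / 2670.92576 = 3.86337
γ₂ = 3.86337 − 3 ≈ 0.863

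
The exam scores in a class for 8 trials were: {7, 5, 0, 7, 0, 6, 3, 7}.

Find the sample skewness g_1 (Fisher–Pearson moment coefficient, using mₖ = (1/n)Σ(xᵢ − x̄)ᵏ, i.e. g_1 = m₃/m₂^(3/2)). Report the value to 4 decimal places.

x̄ = (7 + 5 + 0 + 7 + 0 + 6 + 3 + 7) / 8 = 4.3750
deviations (xᵢ − x̄): 2.6250, 0.6250, -4.3750, 2.6250, -4.3750, 1.6250, -1.3750, 2.6250
Σ(xᵢ − x̄)² = 63.8750 ⇒ m₂ = 63.8750/8 = 7.98438
Σ(xᵢ − x̄)³ = -111.2813 ⇒ m₃ = -111.2813/8 = -13.91016
m₂^(3/2) = 7.98438^(1.5) = 22.56116
g_1 = m₃ / m₂^(3/2) = -13.91016 / 22.56116 ≈ -0.6166

-0.6166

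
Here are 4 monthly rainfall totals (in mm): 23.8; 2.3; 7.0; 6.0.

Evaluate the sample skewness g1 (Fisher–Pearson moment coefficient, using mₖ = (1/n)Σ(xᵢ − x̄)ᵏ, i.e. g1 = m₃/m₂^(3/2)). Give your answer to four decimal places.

0.9963

x̄ = (23.8 + 2.3 + 7.0 + 6.0) / 4 = 9.7750
deviations (xᵢ − x̄): 14.0250, -7.4750, -2.7750, -3.7750
Σ(xᵢ − x̄)² = 274.5275 ⇒ m₂ = 274.5275/4 = 68.63188
Σ(xᵢ − x̄)³ = 2265.8906 ⇒ m₃ = 2265.8906/4 = 566.47266
m₂^(3/2) = 68.63188^(1.5) = 568.57636
g1 = m₃ / m₂^(3/2) = 566.47266 / 568.57636 ≈ 0.9963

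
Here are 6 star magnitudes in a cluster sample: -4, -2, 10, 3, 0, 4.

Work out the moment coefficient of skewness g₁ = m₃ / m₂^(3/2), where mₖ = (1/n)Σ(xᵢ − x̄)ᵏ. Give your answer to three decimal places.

x̄ = (-4 - 2 + 10 + 3 + 0 + 4) / 6 = 1.8333
deviations (xᵢ − x̄): -5.8333, -3.8333, 8.1667, 1.1667, -1.8333, 2.1667
Σ(xᵢ − x̄)² = 124.8333 ⇒ m₂ = 124.8333/6 = 20.80556
Σ(xᵢ − x̄)³ = 295.4444 ⇒ m₃ = 295.4444/6 = 49.24074
m₂^(3/2) = 20.80556^(1.5) = 94.90060
g₁ = m₃ / m₂^(3/2) = 49.24074 / 94.90060 ≈ 0.519

0.519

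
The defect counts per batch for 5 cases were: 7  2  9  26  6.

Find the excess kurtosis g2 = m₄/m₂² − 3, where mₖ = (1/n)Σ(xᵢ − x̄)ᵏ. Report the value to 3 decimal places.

-0.078

x̄ = 10.0000
Σ(xᵢ − x̄)² = 346.0000 ⇒ m₂ = 69.20000
Σ(xᵢ − x̄)⁴ = 69970.0000 ⇒ m₄ = 13994.00000
m₂² = 4788.64000
g2 = m₄/m₂² − 3 = 2.92233 − 3 ≈ -0.078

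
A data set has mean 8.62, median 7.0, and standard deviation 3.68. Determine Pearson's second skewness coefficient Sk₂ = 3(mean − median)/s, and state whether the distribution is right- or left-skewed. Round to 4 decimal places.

Sk₂ = 3(8.62 − 7.0) / 3.68 = 3 × 1.6200 / 3.68
    = 4.8600 / 3.68 ≈ 1.3207
Sk₂ > 0 ⇒ mean > median ⇒ right-skewed (positive skew).

1.3207, right-skewed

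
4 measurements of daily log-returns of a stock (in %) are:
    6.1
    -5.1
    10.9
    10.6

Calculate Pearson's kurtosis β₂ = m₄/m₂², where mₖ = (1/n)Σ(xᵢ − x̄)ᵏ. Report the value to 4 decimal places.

x̄ = 5.6250
Σ(xᵢ − x̄)² = 167.8275 ⇒ m₂ = 41.95688
Σ(xᵢ − x̄)⁴ = 14617.8042 ⇒ m₄ = 3654.45104
m₂² = 1760.37936
β₂ = m₄/m₂² = 3654.45104 / 1760.37936 ≈ 2.0759

2.0759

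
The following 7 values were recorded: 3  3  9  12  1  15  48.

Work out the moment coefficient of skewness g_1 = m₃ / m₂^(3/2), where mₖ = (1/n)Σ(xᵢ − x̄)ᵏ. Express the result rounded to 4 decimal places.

x̄ = (3 + 3 + 9 + 12 + 1 + 15 + 48) / 7 = 13.0000
deviations (xᵢ − x̄): -10.0000, -10.0000, -4.0000, -1.0000, -12.0000, 2.0000, 35.0000
Σ(xᵢ − x̄)² = 1590.0000 ⇒ m₂ = 1590.0000/7 = 227.14286
Σ(xᵢ − x̄)³ = 39090.0000 ⇒ m₃ = 39090.0000/7 = 5584.28571
m₂^(3/2) = 227.14286^(1.5) = 3423.32890
g_1 = m₃ / m₂^(3/2) = 5584.28571 / 3423.32890 ≈ 1.6312

1.6312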